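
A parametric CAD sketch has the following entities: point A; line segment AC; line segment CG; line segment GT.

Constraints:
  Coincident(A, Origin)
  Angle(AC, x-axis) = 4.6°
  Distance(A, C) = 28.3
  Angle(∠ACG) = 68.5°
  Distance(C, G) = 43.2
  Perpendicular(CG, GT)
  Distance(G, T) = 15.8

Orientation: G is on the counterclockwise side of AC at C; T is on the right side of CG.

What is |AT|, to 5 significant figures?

53.411

A is at the origin; AC runs at 4.6° with length 28.3, so C = 28.3·(cos 4.6°, sin 4.6°) = (28.209, 2.2696). ∠ACG = 68.5°, so CG runs at 4.6° + (180° − 68.5°) = 116.10° from the x-axis; with |CG| = 43.2, G = C + 43.2·(cos 116.10°, sin 116.10°) = (9.2035, 41.064). The perpendicularity gives GT at right angles to CG; with |GT| = 15.8 on the right of CG, T = G + 15.8·(0.89803, 0.43994) = (23.392, 48.015). Then |AT| = |T − A| = 53.411.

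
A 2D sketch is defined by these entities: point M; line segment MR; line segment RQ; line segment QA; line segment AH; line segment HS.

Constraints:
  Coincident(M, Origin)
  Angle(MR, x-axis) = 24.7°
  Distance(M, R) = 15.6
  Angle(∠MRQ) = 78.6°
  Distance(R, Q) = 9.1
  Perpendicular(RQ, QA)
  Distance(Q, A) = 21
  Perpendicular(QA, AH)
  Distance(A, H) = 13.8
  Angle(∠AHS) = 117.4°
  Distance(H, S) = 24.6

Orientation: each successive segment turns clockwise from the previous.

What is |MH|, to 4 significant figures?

9.652

M is at the origin; MR runs at 24.7° with length 15.6, so R = (14.17, 6.519). ∠MRQ = 78.6° gives RQ at -76.70° from the x-axis; with |RQ| = 9.1, Q = (16.27, -2.337). The perpendicularity gives QA at right angles to RQ, so QA runs at -166.7°; with |QA| = 21.0, A = (-4.171, -7.168). The perpendicularity gives AH at right angles to QA, so AH runs at 103.3°; with |AH| = 13.8, H = (-7.345, 6.262). Then |MH| = |H − M| = 9.652.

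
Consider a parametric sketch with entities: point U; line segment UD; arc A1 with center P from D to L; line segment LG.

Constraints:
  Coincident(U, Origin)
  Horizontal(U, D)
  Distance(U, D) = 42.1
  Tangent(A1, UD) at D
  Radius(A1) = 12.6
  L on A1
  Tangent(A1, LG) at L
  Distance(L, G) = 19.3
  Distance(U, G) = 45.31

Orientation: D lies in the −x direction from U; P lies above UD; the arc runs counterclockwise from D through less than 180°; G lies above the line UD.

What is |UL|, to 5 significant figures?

32.549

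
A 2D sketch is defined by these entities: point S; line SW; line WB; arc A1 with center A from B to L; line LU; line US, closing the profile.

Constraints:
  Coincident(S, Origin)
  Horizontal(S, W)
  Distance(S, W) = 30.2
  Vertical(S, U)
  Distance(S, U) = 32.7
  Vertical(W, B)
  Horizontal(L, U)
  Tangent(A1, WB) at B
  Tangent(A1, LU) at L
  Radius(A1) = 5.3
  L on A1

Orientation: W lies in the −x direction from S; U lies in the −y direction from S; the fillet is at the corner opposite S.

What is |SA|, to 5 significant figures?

37.024

S and U share the same x with |SU| = 32.7 and U on the −y side, so U = (0.0000, -32.700). The virtual corner opposite S is at (-30.200, -32.700). The tangent condition forces AB to be normal to WB and A1 meets LU tangentially, so AL is at right angles to LU, with radius 5.3, so the center A sits 5.3 in from both sides at A = (-24.900, -27.400). Then |SA| = |A − S| = 37.024.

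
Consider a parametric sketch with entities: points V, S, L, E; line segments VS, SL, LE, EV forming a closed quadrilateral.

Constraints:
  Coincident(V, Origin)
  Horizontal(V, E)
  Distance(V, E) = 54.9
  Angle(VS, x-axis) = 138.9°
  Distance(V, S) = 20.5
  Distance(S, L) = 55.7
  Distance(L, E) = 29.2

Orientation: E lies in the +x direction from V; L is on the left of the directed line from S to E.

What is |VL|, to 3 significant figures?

46.2

V is at the origin; VE is horizontal with |VE| = 54.9 and E in +x, so E = (54.9, 0). VS runs at 138.9° with |VS| = 20.5, so S = (-15.4, 13.5). L is determined by |SL| = 55.7 and |LE| = 29.2 together: it lies at the intersection of circle(S, 55.7) and circle(E, 29.2). With |SE| = 71.6, the foot of the radical line on SE is 51.5 from S and the perpendicular offset is √(55.7² − 51.5²) = 21.2. Taking the left-of-SE solution: L = (39.1, 24.6).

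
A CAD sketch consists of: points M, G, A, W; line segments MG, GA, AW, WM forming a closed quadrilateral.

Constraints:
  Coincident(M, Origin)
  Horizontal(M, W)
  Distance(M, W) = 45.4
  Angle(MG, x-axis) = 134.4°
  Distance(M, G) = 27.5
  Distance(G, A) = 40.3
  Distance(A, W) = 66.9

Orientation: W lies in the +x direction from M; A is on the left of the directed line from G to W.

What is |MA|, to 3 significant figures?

52.7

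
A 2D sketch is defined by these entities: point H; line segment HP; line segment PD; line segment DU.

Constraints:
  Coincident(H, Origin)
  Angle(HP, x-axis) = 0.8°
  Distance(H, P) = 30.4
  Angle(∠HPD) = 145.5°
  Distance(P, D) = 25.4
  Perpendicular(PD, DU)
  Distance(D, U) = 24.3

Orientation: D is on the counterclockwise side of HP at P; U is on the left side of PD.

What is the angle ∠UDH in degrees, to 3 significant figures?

71.2°

H is at the origin; HP runs at 0.8° with length 30.4, so P = 30.4·(cos 0.8°, sin 0.8°) = (30.4, 0.424). ∠HPD = 145.5°, so PD runs at 0.8° + (180° − 145.5°) = 35.3° from the x-axis; with |PD| = 25.4, D = P + 25.4·(cos 35.3°, sin 35.3°) = (51.1, 15.1). The perpendicularity gives DU at right angles to PD; with |DU| = 24.3 on the left of PD, U = D + 24.3·(-0.578, 0.816) = (37.1, 34.9). Then cos ∠UDH = DU·DH / (|DU||DH|), giving 71.2°.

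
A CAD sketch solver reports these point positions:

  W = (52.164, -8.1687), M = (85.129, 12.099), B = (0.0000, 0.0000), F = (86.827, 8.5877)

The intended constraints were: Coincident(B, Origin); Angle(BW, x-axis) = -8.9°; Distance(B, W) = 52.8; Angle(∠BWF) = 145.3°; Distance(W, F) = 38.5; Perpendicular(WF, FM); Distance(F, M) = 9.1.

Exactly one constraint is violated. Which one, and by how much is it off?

Distance(F, M) = 9.1 — off by 5.20.

B = (0.00, 0.00) ✓; BW at -8.900° ✓; |BW| = 52.80 ✓; ∠BWF = 145.3° ✓; |WF| = 38.50 ✓; ∠(WF, FM) = 90.01° ✓; |FM| = 3.900 ✗.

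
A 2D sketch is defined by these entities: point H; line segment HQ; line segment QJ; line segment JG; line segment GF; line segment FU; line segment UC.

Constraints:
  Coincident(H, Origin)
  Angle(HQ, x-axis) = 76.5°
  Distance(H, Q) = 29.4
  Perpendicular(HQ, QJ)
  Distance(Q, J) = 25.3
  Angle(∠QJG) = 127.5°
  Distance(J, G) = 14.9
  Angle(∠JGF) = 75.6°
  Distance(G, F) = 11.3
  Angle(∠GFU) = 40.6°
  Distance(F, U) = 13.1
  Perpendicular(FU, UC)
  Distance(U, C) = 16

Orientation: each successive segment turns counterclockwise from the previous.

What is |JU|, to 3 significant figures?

6.36

∠JGF = 75.6° gives GF at -36.6° from the x-axis; with |GF| = 11.3, F = (-20.2, 18.4). ∠GFU = 40.6° gives FU at 103° from the x-axis; with |FU| = 13.1, U = (-23.1, 31.2). Then |JU| = |U − J| = 6.36.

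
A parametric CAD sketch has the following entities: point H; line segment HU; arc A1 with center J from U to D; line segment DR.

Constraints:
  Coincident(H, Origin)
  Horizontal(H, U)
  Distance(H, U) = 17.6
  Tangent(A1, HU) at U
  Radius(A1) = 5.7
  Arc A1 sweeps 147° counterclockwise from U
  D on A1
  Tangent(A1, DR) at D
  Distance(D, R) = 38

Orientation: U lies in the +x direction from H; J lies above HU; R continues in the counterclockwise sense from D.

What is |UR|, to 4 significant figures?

42.42

H is at the origin; H and U share the same y with |HU| = 17.6 and U on the +x side, so U = (17.60, 0.000). Since A1 is tangent to HU there, JU ⟂ HU, so J = U + (0, 5.7) = (17.60, 5.700). On A1, U sits at bearing -90° from J; a 147° counterclockwise sweep puts D at bearing 57°, so D = J + 5.7·(cos 57°, sin 57°) = (20.70, 10.48). Since A1 is tangent to DR there, JD ⟂ DR, so DR runs along (−sin 57°, cos 57°); with |DR| = 38.0, R = (-11.17, 31.18). Then |UR| = |R − U| = 42.42.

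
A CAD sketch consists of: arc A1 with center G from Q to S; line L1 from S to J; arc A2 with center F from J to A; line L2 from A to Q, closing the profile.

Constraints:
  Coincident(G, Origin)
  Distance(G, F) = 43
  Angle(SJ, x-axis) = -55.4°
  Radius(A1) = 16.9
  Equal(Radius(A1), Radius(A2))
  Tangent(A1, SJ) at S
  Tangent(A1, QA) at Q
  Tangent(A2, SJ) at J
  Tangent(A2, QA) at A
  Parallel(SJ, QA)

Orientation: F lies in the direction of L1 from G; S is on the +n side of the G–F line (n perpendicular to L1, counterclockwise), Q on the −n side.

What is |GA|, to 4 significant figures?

46.20

Tangency of A1 to both parallel lines with radius 16.9 puts S and Q at G ± 16.9·n: S = (13.91, 9.597), Q = (-13.91, -9.597). Equal radii place J and A the same way about F: J = F + 16.9·n = (38.33, -25.80), A = F − 16.9·n = (10.51, -44.99). Then |GA| = |A − G| = 46.20.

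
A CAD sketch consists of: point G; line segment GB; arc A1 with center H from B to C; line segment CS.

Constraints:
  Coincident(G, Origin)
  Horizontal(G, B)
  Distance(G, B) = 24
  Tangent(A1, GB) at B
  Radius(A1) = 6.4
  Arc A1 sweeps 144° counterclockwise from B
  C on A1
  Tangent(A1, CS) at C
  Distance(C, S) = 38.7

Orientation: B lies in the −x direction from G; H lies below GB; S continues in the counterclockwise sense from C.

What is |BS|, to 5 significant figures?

44.012

On A1, B sits at bearing 90° from H; a 144° counterclockwise sweep puts C at bearing 234°, so C = H + 6.4·(cos 234°, sin 234°) = (-27.762, -11.578). The tangent condition forces HC to be normal to CS, so CS runs along (−sin 234°, cos 234°); with |CS| = 38.7, S = (3.5471, -34.325). Then |BS| = |S − B| = 44.012.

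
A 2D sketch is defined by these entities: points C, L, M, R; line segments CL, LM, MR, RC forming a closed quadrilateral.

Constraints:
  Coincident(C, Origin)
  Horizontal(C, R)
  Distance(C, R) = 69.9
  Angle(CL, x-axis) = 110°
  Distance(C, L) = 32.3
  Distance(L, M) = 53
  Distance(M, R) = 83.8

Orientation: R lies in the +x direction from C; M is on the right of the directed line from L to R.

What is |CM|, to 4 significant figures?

25.08

Checks: |LM| = 53.00 ✓; |MR| = 83.80 ✓.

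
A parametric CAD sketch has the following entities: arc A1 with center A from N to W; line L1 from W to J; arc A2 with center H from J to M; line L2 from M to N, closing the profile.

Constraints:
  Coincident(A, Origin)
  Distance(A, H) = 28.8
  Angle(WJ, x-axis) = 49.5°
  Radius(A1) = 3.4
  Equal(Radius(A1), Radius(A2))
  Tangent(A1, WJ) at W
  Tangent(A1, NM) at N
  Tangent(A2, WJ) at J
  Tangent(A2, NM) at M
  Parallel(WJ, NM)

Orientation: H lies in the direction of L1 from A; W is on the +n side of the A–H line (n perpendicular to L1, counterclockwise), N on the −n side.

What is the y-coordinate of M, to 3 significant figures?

19.7

The slot axis is L1's direction at 49.5°, so u = (cos 49.5°, sin 49.5°) = (0.649, 0.760) and n = (−sin 49.5°, cos 49.5°) = (-0.760, 0.649). A is at the origin and H lies 28.8 along u from A, so H = 28.8·u = (18.7, 21.9). Tangency of A1 to both parallel lines with radius 3.4 puts W and N at A ± 3.4·n: W = (-2.59, 2.21), N = (2.59, -2.21). Equal radii place J and M the same way about H: J = H + 3.4·n = (16.1, 24.1), M = H − 3.4·n = (21.3, 19.7). So M.y = 19.7.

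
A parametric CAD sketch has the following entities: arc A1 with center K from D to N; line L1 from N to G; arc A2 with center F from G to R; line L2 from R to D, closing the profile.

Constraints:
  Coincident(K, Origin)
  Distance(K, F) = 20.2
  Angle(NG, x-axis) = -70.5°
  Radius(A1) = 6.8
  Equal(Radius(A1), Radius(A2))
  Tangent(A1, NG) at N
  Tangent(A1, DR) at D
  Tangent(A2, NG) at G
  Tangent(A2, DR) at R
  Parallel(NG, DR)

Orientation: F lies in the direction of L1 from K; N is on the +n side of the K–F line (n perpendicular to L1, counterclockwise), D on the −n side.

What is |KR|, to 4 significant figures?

21.31

Tangency of A1 to both parallel lines with radius 6.8 puts N and D at K ± 6.8·n: N = (6.410, 2.270), D = (-6.410, -2.270). Equal radii place G and R the same way about F: G = F + 6.8·n = (13.15, -16.77), R = F − 6.8·n = (0.3329, -21.31). Then |KR| = |R − K| = 21.31.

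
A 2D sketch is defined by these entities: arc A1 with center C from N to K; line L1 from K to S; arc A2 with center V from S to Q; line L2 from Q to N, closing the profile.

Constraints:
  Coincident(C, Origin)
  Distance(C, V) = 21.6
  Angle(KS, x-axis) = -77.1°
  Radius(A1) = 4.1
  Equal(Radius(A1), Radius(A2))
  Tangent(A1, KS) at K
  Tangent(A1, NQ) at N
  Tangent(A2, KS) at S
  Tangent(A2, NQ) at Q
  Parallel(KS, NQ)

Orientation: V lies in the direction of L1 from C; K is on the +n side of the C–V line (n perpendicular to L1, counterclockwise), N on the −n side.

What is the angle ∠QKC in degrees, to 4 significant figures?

69.21°

Tangency of A1 to both parallel lines with radius 4.1 puts K and N at C ± 4.1·n: K = (3.997, 0.9153), N = (-3.997, -0.9153). Equal radii place S and Q the same way about V: S = V + 4.1·n = (8.819, -20.14), Q = V − 4.1·n = (0.8257, -21.97). Then cos ∠QKC = KQ·KC / (|KQ||KC|), giving 69.21°.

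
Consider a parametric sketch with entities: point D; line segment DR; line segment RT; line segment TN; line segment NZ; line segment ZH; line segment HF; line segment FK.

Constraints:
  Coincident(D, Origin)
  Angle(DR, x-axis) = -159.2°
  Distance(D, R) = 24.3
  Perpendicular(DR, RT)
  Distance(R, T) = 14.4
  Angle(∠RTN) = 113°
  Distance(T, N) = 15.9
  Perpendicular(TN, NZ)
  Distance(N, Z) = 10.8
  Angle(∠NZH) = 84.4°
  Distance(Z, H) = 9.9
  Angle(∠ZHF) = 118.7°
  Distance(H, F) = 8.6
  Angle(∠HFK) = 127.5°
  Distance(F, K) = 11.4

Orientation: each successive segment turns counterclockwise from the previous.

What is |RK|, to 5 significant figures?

25.402

D is at the origin; DR runs at -159.2° with length 24.3, so R = (-22.716, -8.6291). DR is perpendicular to RT, so RT runs at -69.200°; with |RT| = 14.4, T = (-17.603, -22.091). ∠RTN = 113.0° gives TN at -2.2000° from the x-axis; with |TN| = 15.9, N = (-1.7144, -22.701). The perpendicularity gives NZ at right angles to TN, so NZ runs at 87.800°; with |NZ| = 10.8, Z = (-1.2999, -11.909). ∠NZH = 84.4° gives ZH at -176.60° from the x-axis; with |ZH| = 9.9, H = (-11.182, -12.496). ∠ZHF = 118.7° gives HF at -115.30° from the x-axis; with |HF| = 8.6, F = (-14.858, -20.271). ∠HFK = 127.5° gives FK at -62.800° from the x-axis; with |FK| = 11.4, K = (-9.6468, -30.411). Then |RK| = |K − R| = 25.402.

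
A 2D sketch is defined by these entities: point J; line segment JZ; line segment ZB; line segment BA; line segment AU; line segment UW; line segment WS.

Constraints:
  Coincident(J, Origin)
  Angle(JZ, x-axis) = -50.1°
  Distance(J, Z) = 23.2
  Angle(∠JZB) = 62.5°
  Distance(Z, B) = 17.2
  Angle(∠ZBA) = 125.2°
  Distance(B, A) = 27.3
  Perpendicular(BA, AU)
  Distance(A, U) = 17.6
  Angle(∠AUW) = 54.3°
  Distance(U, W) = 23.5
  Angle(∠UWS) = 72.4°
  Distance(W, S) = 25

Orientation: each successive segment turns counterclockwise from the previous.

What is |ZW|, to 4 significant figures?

20.79

J is at the origin; JZ runs at -50.1° with length 23.2, so Z = (14.88, -17.80). ∠JZB = 62.5° gives ZB at 67.40° from the x-axis; with |ZB| = 17.2, B = (21.49, -1.919). ∠ZBA = 125.2° gives BA at 122.2° from the x-axis; with |BA| = 27.3, A = (6.944, 21.18). BA ⟂ AU, so AU runs at -147.8°; with |AU| = 17.6, U = (-7.949, 11.80). ∠AUW = 54.3° gives UW at -22.10° from the x-axis; with |UW| = 23.5, W = (13.82, 2.962). Then |ZW| = |W − Z| = 20.79.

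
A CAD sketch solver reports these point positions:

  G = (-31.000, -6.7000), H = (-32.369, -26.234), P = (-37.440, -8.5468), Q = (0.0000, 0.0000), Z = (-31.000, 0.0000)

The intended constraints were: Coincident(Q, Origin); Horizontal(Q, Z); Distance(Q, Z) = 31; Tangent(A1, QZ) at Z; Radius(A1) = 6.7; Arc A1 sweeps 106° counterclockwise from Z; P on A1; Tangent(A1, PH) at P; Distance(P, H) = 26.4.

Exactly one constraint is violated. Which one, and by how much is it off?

Distance(P, H) = 26.4 — off by 8.00.

Q = (0.00, 0.00) ✓; Q.y = 0.00, Z.y = 0.00 ✓; |QZ| = 31.00 ✓; ∠(GZ, ZQ) = 90.00° ✓; |GZ| = 6.700 ✓; bearing(G→P) − bearing(G→Z) = 106.0° ✓; |GP| = 6.700 ✓; ∠(GP, PH) = 90.00° ✓; |PH| = 18.40 ✗.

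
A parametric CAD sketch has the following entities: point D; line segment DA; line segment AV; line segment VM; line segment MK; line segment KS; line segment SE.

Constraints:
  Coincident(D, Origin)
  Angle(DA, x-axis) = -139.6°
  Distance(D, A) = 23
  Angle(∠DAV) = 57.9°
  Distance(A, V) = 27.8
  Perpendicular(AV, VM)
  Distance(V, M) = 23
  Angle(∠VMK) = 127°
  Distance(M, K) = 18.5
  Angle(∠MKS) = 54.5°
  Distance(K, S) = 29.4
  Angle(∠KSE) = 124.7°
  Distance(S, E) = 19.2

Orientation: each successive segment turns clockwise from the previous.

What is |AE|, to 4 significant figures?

28.52

D is at the origin; DA runs at -139.6° with length 23.0, so A = (-17.52, -14.91). ∠DAV = 57.9° gives AV at 98.30° from the x-axis; with |AV| = 27.8, V = (-21.53, 12.60). AV is perpendicular to VM, so VM runs at 8.300°; with |VM| = 23.0, M = (1.231, 15.92). ∠VMK = 127.0° gives MK at -44.70° from the x-axis; with |MK| = 18.5, K = (14.38, 2.909). ∠MKS = 54.5° gives KS at -170.2° from the x-axis; with |KS| = 29.4, S = (-14.59, -2.095). ∠KSE = 124.7° gives SE at 134.5° from the x-axis; with |SE| = 19.2, E = (-28.05, 11.60). Then |AE| = |E − A| = 28.52.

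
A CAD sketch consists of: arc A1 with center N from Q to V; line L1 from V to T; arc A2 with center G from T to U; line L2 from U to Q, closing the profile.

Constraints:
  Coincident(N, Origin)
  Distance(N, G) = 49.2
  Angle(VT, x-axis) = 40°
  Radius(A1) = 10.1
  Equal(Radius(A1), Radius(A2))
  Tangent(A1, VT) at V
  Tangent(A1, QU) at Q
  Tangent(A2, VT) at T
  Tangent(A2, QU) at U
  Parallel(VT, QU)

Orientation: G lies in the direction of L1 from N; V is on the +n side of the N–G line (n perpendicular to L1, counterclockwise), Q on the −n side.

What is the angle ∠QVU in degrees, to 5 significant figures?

67.678°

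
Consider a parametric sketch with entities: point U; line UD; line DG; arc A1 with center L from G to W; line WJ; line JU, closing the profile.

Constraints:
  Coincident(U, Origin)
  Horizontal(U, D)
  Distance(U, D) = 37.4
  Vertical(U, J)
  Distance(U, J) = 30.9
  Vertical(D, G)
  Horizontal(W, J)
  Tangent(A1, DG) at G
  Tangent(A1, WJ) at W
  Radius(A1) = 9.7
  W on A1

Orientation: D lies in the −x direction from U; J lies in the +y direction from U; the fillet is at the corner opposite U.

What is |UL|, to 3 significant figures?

34.9

UJ is vertical with |UJ| = 30.9 and J on the +y side, so J = (0.00, 30.9). The virtual corner opposite U is at (-37.4, 30.9). The tangent condition forces LG to be normal to DG and tangency of A1 to WJ means the radius LW is perpendicular to WJ, with radius 9.7, so the center L sits 9.7 in from both sides at L = (-27.7, 21.2). Then |UL| = |L − U| = 34.9.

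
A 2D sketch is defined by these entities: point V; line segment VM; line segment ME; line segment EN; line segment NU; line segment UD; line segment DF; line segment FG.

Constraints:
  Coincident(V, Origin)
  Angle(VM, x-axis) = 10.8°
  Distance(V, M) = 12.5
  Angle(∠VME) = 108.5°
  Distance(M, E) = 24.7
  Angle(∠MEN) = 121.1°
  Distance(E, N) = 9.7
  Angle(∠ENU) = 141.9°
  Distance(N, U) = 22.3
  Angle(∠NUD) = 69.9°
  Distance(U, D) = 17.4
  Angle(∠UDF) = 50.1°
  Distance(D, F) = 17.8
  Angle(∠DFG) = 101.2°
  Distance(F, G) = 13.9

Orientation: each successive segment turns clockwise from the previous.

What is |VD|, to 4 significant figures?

18.79

∠ENU = 141.9° gives NU at -157.7° from the x-axis; with |NU| = 22.3, U = (-1.057, -36.09). ∠NUD = 69.9° gives UD at 92.20° from the x-axis; with |UD| = 17.4, D = (-1.725, -18.71). Then |VD| = |D − V| = 18.79.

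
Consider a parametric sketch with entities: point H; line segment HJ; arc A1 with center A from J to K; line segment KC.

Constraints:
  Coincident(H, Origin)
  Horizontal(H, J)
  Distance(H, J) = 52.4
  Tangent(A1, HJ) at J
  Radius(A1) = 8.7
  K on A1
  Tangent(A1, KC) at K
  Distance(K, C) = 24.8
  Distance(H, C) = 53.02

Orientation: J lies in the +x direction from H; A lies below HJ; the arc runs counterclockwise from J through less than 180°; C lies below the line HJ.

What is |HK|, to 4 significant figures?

44.45

Checks: H = (0.00, 0.00) ✓; |AK| = 8.700 ✓; ∠(AK, KC) = 90.00° ✓; |KC| = 24.80 ✓; |HC| = 53.02 ✓.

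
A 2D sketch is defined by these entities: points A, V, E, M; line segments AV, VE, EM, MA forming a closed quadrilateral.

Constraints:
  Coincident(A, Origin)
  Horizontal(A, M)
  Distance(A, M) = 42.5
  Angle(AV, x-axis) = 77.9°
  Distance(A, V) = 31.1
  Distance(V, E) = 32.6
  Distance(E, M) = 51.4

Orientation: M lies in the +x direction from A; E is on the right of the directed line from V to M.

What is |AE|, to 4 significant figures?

9.029

A is at the origin; AM is horizontal with |AM| = 42.5 and M in +x, so M = (42.5, 0). AV runs at 77.9° with |AV| = 31.1, so V = (6.519, 30.41). E is determined by |VE| = 32.6 and |EM| = 51.4 together: it lies at the intersection of circle(V, 32.6) and circle(M, 51.4). With |VM| = 47.11, the foot of the radical line on VM is 6.794 from V and the perpendicular offset is √(32.6² − 6.794²) = 31.88. Taking the right-of-VM solution: E = (-8.873, 1.671).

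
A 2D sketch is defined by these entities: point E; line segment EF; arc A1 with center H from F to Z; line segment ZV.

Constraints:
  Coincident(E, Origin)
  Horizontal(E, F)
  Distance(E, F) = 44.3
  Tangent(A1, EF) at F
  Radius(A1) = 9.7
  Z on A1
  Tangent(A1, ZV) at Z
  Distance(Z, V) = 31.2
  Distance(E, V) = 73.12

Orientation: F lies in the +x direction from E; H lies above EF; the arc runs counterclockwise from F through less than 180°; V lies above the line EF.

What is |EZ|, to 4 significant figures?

53.87

Checks: |HZ| = 9.700 ✓; ∠(HZ, ZV) = 90.00° ✓; |ZV| = 31.20 ✓; |EV| = 73.12 ✓.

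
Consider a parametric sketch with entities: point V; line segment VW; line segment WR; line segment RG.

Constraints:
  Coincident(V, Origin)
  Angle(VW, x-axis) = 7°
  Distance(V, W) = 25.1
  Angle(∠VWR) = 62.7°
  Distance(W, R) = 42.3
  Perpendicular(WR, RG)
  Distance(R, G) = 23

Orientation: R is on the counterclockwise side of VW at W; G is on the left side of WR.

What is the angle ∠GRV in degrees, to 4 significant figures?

54.08°

V is at the origin; VW runs at 7.0° with length 25.1, so W = 25.1·(cos 7.0°, sin 7.0°) = (24.91, 3.059). ∠VWR = 62.7°, so WR runs at 7.0° + (180° − 62.7°) = 124.3° from the x-axis; with |WR| = 42.3, R = W + 42.3·(cos 124.3°, sin 124.3°) = (1.076, 38.00). WR is perpendicular to RG; with |RG| = 23.0 on the left of WR, G = R + 23.0·(-0.8261, -0.5635) = (-17.92, 25.04). Then cos ∠GRV = RG·RV / (|RG||RV|), giving 54.08°.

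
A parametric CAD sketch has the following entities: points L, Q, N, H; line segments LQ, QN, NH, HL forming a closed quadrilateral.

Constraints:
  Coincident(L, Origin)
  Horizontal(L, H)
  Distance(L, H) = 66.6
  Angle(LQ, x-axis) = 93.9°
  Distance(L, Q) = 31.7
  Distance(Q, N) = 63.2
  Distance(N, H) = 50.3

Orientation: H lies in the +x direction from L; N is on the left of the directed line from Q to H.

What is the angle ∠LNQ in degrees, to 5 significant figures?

23.796°

Checks: |QN| = 63.20 ✓; |NH| = 50.30 ✓.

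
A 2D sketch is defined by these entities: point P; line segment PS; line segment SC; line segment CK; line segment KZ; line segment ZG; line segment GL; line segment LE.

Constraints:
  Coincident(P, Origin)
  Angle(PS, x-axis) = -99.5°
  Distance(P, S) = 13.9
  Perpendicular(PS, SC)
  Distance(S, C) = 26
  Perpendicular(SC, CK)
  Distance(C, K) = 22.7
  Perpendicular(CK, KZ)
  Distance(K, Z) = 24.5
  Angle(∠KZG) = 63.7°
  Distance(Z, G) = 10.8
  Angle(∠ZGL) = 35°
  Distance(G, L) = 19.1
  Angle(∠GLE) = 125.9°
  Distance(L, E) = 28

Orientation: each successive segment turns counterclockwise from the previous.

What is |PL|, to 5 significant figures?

20.202

P is at the origin; PS runs at -99.5° with length 13.9, so S = (-2.2942, -13.709). The perpendicularity gives SC at right angles to PS, so SC runs at -9.5000°; with |SC| = 26.0, C = (23.349, -18.001). SC ⟂ CK, so CK runs at 80.500°; with |CK| = 22.7, K = (27.096, 4.3881). CK ⟂ KZ, so KZ runs at 170.50°; with |KZ| = 24.5, Z = (2.9318, 8.4317). ∠KZG = 63.7° gives ZG at -73.200° from the x-axis; with |ZG| = 10.8, G = (6.0534, -1.9073). ∠ZGL = 35.0° gives GL at 71.800° from the x-axis; with |GL| = 19.1, L = (12.019, 16.237). Then |PL| = |L − P| = 20.202.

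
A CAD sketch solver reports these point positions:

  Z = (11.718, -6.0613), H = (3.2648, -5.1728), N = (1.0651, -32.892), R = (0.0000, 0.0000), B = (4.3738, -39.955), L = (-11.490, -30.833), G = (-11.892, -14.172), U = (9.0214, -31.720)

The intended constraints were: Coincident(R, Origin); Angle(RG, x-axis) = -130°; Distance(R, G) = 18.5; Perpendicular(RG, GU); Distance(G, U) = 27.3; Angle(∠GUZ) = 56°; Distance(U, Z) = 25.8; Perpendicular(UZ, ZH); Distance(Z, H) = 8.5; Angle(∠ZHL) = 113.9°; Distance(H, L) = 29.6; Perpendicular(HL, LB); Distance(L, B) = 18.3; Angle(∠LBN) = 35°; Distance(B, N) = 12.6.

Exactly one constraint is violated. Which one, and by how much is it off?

Distance(B, N) = 12.6 — off by 4.80.

R = (0.00, 0.00) ✓; RG at -130.0° ✓; |RG| = 18.50 ✓; ∠(RG, GU) = 90.00° ✓; |GU| = 27.30 ✓; ∠GUZ = 56.00° ✓; |UZ| = 25.80 ✓; ∠(UZ, ZH) = 90.00° ✓; |ZH| = 8.500 ✓; ∠ZHL = 113.9° ✓; |HL| = 29.60 ✓; ∠(HL, LB) = 90.00° ✓; |LB| = 18.30 ✓; ∠LBN = 35.00° ✓; |BN| = 7.800 ✗.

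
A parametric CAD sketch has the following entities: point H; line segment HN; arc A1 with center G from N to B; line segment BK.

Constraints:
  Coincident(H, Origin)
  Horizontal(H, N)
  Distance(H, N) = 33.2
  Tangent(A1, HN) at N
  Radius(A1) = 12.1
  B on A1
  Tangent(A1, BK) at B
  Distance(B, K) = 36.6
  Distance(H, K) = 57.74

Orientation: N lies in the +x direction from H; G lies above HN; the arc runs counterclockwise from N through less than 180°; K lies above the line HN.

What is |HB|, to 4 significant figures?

47.39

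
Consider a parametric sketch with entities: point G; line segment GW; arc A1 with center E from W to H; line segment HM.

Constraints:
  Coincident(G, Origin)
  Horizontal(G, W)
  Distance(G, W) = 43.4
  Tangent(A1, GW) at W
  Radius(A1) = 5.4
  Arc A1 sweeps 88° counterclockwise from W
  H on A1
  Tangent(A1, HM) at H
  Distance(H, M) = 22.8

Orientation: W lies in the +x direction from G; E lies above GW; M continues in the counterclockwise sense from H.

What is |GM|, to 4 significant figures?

56.95

On A1, W sits at bearing -90° from E; an 88° counterclockwise sweep puts H at bearing -2°, so H = E + 5.4·(cos -2°, sin -2°) = (48.80, 5.212). Tangency of A1 to HM means the radius EH is perpendicular to HM, so HM runs along (−sin -2°, cos -2°); with |HM| = 22.8, M = (49.59, 28.00). Then |GM| = |M − G| = 56.95.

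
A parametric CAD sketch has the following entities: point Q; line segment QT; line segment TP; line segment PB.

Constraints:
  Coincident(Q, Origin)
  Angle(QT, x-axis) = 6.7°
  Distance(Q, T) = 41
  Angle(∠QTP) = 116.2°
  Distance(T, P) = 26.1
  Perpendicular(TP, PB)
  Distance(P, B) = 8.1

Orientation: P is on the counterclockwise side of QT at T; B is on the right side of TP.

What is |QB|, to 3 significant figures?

63.0

∠QTP = 116.2°, so TP runs at 6.7° + (180° − 116.2°) = 70.5° from the x-axis; with |TP| = 26.1, P = T + 26.1·(cos 70.5°, sin 70.5°) = (49.4, 29.4). The perpendicularity gives PB at right angles to TP; with |PB| = 8.1 on the right of TP, B = P + 8.1·(0.943, -0.334) = (57.1, 26.7). Then |QB| = |B − Q| = 63.0.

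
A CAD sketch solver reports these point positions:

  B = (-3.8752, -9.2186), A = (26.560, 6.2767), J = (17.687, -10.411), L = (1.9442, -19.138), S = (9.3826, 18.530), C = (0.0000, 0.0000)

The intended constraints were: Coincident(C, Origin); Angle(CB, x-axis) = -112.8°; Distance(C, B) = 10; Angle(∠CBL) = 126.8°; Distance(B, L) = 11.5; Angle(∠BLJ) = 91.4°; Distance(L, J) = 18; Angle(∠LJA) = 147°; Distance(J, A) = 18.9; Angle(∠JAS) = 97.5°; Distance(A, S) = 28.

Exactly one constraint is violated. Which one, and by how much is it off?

Distance(A, S) = 28 — off by 6.90.

C = (0.00, 0.00) ✓; CB at -112.8° ✓; |CB| = 10.00 ✓; ∠CBL = 126.8° ✓; |BL| = 11.50 ✓; ∠BLJ = 91.40° ✓; |LJ| = 18.00 ✓; ∠LJA = 147.0° ✓; |JA| = 18.90 ✓; ∠JAS = 97.50° ✓; |AS| = 21.10 ✗.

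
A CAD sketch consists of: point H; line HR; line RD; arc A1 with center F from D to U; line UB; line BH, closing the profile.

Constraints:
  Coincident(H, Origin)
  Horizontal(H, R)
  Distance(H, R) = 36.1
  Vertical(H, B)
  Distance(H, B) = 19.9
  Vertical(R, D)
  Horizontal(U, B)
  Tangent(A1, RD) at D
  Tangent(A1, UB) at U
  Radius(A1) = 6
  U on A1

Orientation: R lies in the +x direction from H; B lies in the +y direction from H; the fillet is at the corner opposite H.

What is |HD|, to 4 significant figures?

38.68

H is at the origin; HR is horizontal with |HR| = 36.1 and R on the +x side, so R = (36.10, 0.000). H and B share the same x with |HB| = 19.9 and B on the +y side, so B = (0.000, 19.90). The virtual corner opposite H is at (36.10, 19.90). Tangency of A1 to RD means the radius FD is perpendicular to RD and since A1 is tangent to UB there, FU ⟂ UB, with radius 6.0, so the center F sits 6.0 in from both sides at F = (30.10, 13.90). That places the tangent points at D = (36.10, 13.90) on RD and U = (30.10, 19.90) on UB. Then |HD| = |D − H| = 38.68.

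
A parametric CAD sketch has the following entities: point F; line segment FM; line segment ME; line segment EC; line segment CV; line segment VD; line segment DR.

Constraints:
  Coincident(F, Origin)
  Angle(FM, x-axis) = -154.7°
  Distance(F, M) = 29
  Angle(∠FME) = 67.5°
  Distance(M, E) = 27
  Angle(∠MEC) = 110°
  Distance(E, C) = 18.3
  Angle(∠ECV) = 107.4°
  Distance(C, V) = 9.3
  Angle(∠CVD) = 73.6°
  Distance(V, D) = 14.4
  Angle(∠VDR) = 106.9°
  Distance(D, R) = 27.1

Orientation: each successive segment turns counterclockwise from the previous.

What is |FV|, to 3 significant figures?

15.3

F is at the origin; FM runs at -154.7° with length 29.0, so M = (-26.2, -12.4). ∠FME = 67.5° gives ME at -42.2° from the x-axis; with |ME| = 27.0, E = (-6.22, -30.5). ∠MEC = 110.0° gives EC at 27.8° from the x-axis; with |EC| = 18.3, C = (9.97, -22.0). ∠ECV = 107.4° gives CV at 100° from the x-axis; with |CV| = 9.3, V = (8.29, -12.8). Then |FV| = |V − F| = 15.3.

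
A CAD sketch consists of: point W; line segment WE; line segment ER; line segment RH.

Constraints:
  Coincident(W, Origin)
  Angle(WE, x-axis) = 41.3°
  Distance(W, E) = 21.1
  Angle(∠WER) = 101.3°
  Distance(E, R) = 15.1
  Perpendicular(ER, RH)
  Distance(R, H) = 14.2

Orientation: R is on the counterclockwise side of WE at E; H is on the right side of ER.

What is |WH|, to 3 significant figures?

39.8

W is at the origin; WE runs at 41.3° with length 21.1, so E = 21.1·(cos 41.3°, sin 41.3°) = (15.9, 13.9). ∠WER = 101.3°, so ER runs at 41.3° + (180° − 101.3°) = 120° from the x-axis; with |ER| = 15.1, R = E + 15.1·(cos 120°, sin 120°) = (8.30, 27.0). ER is perpendicular to RH; with |RH| = 14.2 on the right of ER, H = R + 14.2·(0.866, 0.500) = (20.6, 34.1). Then |WH| = |H − W| = 39.8.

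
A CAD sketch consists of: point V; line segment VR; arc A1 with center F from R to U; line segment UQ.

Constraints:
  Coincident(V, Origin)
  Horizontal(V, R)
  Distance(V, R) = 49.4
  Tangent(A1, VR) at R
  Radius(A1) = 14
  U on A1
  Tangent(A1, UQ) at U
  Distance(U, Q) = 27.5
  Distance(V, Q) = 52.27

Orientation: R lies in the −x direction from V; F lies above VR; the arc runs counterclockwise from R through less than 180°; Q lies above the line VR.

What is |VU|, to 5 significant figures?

37.717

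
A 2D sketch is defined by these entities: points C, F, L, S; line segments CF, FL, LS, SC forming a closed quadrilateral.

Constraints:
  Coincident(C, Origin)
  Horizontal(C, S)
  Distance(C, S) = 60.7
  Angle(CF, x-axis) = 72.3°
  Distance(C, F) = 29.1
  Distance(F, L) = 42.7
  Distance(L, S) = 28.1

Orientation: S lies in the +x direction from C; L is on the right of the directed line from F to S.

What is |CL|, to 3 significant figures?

34.3

Checks: |FL| = 42.70 ✓; |LS| = 28.10 ✓.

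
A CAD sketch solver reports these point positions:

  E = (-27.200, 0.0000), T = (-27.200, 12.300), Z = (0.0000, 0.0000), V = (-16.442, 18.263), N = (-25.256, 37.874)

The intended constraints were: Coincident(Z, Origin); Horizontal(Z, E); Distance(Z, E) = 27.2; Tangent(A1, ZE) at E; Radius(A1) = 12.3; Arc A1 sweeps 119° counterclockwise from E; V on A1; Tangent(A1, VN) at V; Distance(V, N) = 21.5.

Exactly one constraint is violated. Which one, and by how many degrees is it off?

Tangent(A1, VN) at V — off by 4.80°.

Z = (0.00, 0.00) ✓; Z.y = 0.00, E.y = 0.00 ✓; |ZE| = 27.20 ✓; ∠(TE, EZ) = 90.00° ✓; |TE| = 12.30 ✓; bearing(T→V) − bearing(T→E) = 119.0° ✓; |TV| = 12.30 ✓; ∠(TV, VN) = 94.80° ✗; |VN| = 21.50 ✓.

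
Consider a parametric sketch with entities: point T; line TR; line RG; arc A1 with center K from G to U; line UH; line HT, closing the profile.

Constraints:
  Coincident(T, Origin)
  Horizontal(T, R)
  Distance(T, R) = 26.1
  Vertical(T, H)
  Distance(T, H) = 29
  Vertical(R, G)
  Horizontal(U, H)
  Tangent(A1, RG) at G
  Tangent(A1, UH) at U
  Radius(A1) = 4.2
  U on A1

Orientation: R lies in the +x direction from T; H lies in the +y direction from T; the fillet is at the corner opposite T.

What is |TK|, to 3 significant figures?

33.1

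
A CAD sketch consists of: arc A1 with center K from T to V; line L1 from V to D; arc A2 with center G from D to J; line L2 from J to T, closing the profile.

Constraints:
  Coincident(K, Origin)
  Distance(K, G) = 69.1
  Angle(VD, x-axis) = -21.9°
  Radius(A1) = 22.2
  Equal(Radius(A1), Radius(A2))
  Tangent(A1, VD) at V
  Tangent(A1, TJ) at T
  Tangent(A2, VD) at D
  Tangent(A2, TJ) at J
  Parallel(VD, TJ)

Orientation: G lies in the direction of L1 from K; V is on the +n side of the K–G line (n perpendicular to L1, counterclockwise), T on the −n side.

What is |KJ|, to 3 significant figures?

72.6

Tangency of A1 to both parallel lines with radius 22.2 puts V and T at K ± 22.2·n: V = (8.28, 20.6), T = (-8.28, -20.6). Equal radii place D and J the same way about G: D = G + 22.2·n = (72.4, -5.18), J = G − 22.2·n = (55.8, -46.4). Then |KJ| = |J − K| = 72.6.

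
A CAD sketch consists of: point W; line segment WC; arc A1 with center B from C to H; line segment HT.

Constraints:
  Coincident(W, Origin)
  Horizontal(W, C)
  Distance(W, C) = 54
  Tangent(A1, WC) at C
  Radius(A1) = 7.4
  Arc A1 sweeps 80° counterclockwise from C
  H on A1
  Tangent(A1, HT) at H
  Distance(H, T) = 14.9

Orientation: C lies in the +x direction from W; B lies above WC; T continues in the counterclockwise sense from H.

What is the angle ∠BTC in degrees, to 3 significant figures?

11.0°

W is at the origin; W and C share the same y with |WC| = 54.0 and C on the +x side, so C = (54.0, 0.00). The tangent condition forces BC to be normal to WC, so B = C + (0, 7.4) = (54.0, 7.40). On A1, C sits at bearing -90° from B; an 80° counterclockwise sweep puts H at bearing -10°, so H = B + 7.4·(cos -10°, sin -10°) = (61.3, 6.12). Tangency of A1 to HT means the radius BH is perpendicular to HT, so HT runs along (−sin -10°, cos -10°); with |HT| = 14.9, T = (63.9, 20.8). Then cos ∠BTC = TB·TC / (|TB||TC|), giving 11.0°.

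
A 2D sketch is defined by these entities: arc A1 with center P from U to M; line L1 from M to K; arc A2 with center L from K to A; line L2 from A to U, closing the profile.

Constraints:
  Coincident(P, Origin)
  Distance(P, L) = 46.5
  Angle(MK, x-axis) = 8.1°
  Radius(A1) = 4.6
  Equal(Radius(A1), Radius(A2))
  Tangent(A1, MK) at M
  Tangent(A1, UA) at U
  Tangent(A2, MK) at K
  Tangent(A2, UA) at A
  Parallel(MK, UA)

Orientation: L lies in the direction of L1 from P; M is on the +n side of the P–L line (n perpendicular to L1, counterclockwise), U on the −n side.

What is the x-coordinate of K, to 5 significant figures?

45.388

Tangency of A1 to both parallel lines with radius 4.6 puts M and U at P ± 4.6·n: M = (-0.64815, 4.5541), U = (0.64815, -4.5541). Equal radii place K and A the same way about L: K = L + 4.6·n = (45.388, 11.106), A = L − 4.6·n = (46.684, 1.9978). So K.x = 45.388.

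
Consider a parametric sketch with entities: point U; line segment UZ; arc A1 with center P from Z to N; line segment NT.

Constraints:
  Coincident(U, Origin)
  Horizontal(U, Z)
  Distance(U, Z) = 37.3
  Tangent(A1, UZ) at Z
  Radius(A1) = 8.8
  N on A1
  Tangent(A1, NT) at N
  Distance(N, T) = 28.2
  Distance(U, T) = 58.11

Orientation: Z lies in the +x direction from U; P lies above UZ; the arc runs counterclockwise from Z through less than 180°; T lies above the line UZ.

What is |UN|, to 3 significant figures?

47.0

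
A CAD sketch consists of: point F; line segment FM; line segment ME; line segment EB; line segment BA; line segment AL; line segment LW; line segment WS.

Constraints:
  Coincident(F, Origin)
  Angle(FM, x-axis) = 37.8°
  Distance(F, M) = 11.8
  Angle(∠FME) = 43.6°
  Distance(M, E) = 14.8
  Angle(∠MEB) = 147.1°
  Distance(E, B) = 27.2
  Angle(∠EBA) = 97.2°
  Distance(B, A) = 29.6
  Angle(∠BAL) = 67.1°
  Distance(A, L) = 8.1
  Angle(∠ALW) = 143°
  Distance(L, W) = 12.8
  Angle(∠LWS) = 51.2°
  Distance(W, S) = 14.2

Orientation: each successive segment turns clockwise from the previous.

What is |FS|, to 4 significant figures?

31.21

F is at the origin; FM runs at 37.8° with length 11.8, so M = (9.324, 7.232). ∠FME = 43.6° gives ME at -98.60° from the x-axis; with |ME| = 14.8, E = (7.111, -7.401). ∠MEB = 147.1° gives EB at -131.5° from the x-axis; with |EB| = 27.2, B = (-10.91, -27.77). ∠EBA = 97.2° gives BA at 145.7° from the x-axis; with |BA| = 29.6, A = (-35.37, -11.09). ∠BAL = 67.1° gives AL at 32.80° from the x-axis; with |AL| = 8.1, L = (-28.56, -6.705). ∠ALW = 143.0° gives LW at -4.200° from the x-axis; with |LW| = 12.8, W = (-15.79, -7.642). ∠LWS = 51.2° gives WS at -133.0° from the x-axis; with |WS| = 14.2, S = (-25.48, -18.03). Then |FS| = |S − F| = 31.21.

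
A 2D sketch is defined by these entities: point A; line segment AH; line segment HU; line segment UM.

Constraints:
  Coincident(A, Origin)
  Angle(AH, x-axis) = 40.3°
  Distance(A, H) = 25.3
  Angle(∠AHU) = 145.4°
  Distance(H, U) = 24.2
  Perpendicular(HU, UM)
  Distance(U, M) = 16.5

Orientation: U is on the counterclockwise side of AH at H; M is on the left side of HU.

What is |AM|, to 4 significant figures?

45.08

A is at the origin; AH runs at 40.3° with length 25.3, so H = 25.3·(cos 40.3°, sin 40.3°) = (19.30, 16.36). ∠AHU = 145.4°, so HU runs at 40.3° + (180° − 145.4°) = 74.90° from the x-axis; with |HU| = 24.2, U = H + 24.2·(cos 74.90°, sin 74.90°) = (25.60, 39.73). HU ⟂ UM; with |UM| = 16.5 on the left of HU, M = U + 16.5·(-0.9655, 0.2605) = (9.669, 44.03). Then |AM| = |M − A| = 45.08.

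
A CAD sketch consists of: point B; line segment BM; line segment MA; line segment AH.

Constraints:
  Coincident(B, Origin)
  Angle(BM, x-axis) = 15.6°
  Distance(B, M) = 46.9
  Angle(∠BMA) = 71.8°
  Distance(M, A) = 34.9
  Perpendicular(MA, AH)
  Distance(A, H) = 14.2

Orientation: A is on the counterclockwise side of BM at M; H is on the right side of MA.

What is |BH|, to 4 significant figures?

62.15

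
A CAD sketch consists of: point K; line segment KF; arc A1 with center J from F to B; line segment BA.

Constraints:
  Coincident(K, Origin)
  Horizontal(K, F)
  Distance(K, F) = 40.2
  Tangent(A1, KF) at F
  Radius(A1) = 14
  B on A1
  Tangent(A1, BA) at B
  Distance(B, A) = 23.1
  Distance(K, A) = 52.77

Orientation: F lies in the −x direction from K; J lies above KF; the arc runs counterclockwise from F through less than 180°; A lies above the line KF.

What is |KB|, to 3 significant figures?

32.6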